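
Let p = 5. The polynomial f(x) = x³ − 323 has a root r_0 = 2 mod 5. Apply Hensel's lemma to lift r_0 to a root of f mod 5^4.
r_3 = 172 (mod 625)

Hensel: r_{i+1} = r_i − f(r_i)/f′(r_i) mod 5^{i+2}, where f′(x) = 3x². Iterate:
  r_0 = 2 (mod 5)
  r_1 = 22 (mod 25)
  r_2 = 47 (mod 125)
  r_3 = 172 (mod 625)
Final: r = 172 with f(r) ≡ 0 mod 5^4.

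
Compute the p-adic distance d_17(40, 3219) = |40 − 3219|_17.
d_17(40, 3219) = 1/289

Step 1 — x − y = 40 − 3219 = -3179. Step 2 — v_17(-3179) = 2 (factor: -3179 = −(17^2 · 11); the sign does not affect v_p). Step 3 — |x − y|_17 = 17^{-2} = 1/289.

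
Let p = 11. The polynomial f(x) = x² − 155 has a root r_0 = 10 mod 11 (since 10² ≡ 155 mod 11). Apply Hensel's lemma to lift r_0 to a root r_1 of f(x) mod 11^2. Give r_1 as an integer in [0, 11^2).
r_1 = 43 (mod 121)

Hensel's recurrence: r_{i+1} = r_i − f(r_i)·(f′(r_i))^{-1} mod 11^{i+2}, with f′(x) = 2x. Iterate:
  r_0 = 10 (mod 11)
  r_1 = 43 (mod 121)
Final: r_1 = 43, and one checks f(r_1) ≡ 0 mod 11^2.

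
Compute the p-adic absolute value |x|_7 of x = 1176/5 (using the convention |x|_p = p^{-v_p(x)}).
|1176/5|_7 = 1/49

Step 1 — compute v_7(x) by factoring powers of 7 out of the numerator and denominator: v_7(1176/5) = 2. Step 2 — apply |x|_p = p^{-v_p(x)} = 7^{-2} = 1/49.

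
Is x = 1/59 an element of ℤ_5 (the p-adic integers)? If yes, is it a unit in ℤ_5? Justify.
x ∈ ℤ_5^× (unit); v_5(x) = 0

ℤ_5 = {x ∈ ℚ_5 : v_5(x) ≥ 0} and ℤ_5^× = {x ∈ ℤ_5 : v_5(x) = 0}. Here v_5(1/59) = v_5(num) − v_5(den) = 0; compare against these criteria.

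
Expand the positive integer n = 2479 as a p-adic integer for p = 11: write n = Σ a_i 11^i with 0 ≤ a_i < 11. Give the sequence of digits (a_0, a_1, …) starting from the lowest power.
(a_0, a_1, …) = (4, 5, 9, 1)

Repeated division by 11 gives the digits low-to-high: 2479 = 4 + 5·11^1 + 9·11^2 + 1·11^3. Digit sequence: (4, 5, 9, 1).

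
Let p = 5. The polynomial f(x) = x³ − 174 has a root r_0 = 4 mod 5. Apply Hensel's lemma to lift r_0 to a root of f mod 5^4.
r_3 = 474 (mod 625)

Hensel: r_{i+1} = r_i − f(r_i)/f′(r_i) mod 5^{i+2}, where f′(x) = 3x². Iterate:
  r_0 = 4 (mod 5)
  r_1 = 24 (mod 25)
  r_2 = 99 (mod 125)
  r_3 = 474 (mod 625)
Final: r = 474 with f(r) ≡ 0 mod 5^4.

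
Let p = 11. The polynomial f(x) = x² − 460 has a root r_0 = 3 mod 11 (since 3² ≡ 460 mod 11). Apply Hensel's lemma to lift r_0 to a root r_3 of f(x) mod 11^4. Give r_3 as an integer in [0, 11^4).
r_3 = 3567 (mod 14641)

Hensel's recurrence: r_{i+1} = r_i − f(r_i)·(f′(r_i))^{-1} mod 11^{i+2}, with f′(x) = 2x. Iterate:
  r_0 = 3 (mod 11)
  r_1 = 58 (mod 121)
  r_2 = 905 (mod 1331)
  r_3 = 3567 (mod 14641)
Final: r_3 = 3567, and one checks f(r_3) ≡ 0 mod 11^4.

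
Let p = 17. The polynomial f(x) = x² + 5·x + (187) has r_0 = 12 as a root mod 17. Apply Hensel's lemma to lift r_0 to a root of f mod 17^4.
r_3 = 46966 (mod 83521)

Hensel: r_{i+1} = r_i − f(r_i)·(f′(r_i))^{-1} mod 17^{i+2}, f′(x) = 2x + 5. Iterate:
  r_0 = 12 (mod 17)
  r_1 = 148 (mod 289)
  r_2 = 2749 (mod 4913)
  r_3 = 46966 (mod 83521)
Final: r = 46966 satisfies f(r) ≡ 0 mod 17^4.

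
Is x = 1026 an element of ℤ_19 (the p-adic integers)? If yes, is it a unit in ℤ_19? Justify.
x ∈ ℤ_19 but not a unit; v_19(x) = 1 > 0

ℤ_19 = {x ∈ ℚ_19 : v_19(x) ≥ 0} and ℤ_19^× = {x ∈ ℤ_19 : v_19(x) = 0}. Here v_19(1026) = v_19(num) − v_19(den) = 1; compare against these criteria.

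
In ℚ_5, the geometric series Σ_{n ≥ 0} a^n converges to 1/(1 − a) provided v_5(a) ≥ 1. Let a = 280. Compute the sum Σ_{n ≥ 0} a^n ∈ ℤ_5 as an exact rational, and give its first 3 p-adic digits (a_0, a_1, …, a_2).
Σ a^n = 1/(1 − a) = -1/279;  first 3 digits = (1, 1, 2)

v_5(a) = 1 ≥ 1, so the series converges in ℤ_5 to 1/(1 − a) = 1/(1 − 280) = -1/279. Expand this rational in ℤ_5: compute digits iteratively via d_i = x_i mod 5, x_{i+1} = (x_i − d_i)/5. The first 3 digits are (1, 1, 2).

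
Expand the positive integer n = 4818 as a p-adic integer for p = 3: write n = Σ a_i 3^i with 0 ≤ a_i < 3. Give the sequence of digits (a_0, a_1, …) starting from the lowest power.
(a_0, a_1, …) = (0, 1, 1, 1, 2, 1, 0, 2)

Repeated division by 3 gives the digits low-to-high: 4818 = 1·3^1 + 1·3^2 + 1·3^3 + 2·3^4 + 1·3^5 + 2·3^7. Digit sequence: (0, 1, 1, 1, 2, 1, 0, 2).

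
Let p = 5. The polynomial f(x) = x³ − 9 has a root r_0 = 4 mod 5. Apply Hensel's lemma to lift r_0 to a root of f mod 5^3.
r_2 = 69 (mod 125)

Hensel: r_{i+1} = r_i − f(r_i)/f′(r_i) mod 5^{i+2}, where f′(x) = 3x². Iterate:
  r_0 = 4 (mod 5)
  r_1 = 19 (mod 25)
  r_2 = 69 (mod 125)
Final: r = 69 with f(r) ≡ 0 mod 5^3.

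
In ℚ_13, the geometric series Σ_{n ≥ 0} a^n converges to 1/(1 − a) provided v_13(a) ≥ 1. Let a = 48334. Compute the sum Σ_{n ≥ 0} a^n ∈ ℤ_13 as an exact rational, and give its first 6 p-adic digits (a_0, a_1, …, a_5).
Σ a^n = 1/(1 − a) = -1/48333;  first 6 digits = (1, 0, 0, 9, 1, 0)

v_13(a) = 3 ≥ 1, so the series converges in ℤ_13 to 1/(1 − a) = 1/(1 − 48334) = -1/48333. Expand this rational in ℤ_13: compute digits iteratively via d_i = x_i mod 13, x_{i+1} = (x_i − d_i)/13. The first 6 digits are (1, 0, 0, 9, 1, 0).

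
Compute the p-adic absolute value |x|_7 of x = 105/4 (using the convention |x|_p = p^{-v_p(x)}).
|105/4|_7 = 1/7

Step 1 — compute v_7(x) by factoring powers of 7 out of the numerator and denominator: v_7(105/4) = 1. Step 2 — apply |x|_p = p^{-v_p(x)} = 7^{-1} = 1/7.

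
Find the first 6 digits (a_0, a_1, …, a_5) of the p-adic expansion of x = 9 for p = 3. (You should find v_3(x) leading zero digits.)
(a_0, …, a_5) = (0, 0, 1, 0, 0, 0)

v_3(9) = 2, so a_0 = ... = a_1 = 0. Factor out: x = 3^2 · u with u = 1 a unit in ℤ_3. Expand u iteratively via a_{v+i} = u_i mod 3, u_{i+1} = (u_i − a_{v+i})/3:
  u_0 = 1;  a_2 = 1;  u_1 = (u_0 − 1)/3 = 0
  u_1 = 0;  a_3 = 0;  u_2 = (u_1 − 0)/3 = 0
  u_2 = 0;  a_4 = 0;  u_3 = (u_2 − 0)/3 = 0
  u_3 = 0;  a_5 = 0;  u_4 = (u_3 − 0)/3 = 0
Digits: (0, 0, 1, 0, 0, 0).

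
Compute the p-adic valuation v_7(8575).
v_7(8575) = 3

v_7(n) is the largest exponent k such that 7^k divides n. Factor out: 8575 = 7^3 · 25. (Sign doesn't affect v_p.) So v_7(8575) = 3.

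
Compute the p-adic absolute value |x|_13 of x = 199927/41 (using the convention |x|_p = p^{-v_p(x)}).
|199927/41|_13 = 1/28561

Step 1 — compute v_13(x) by factoring powers of 13 out of the numerator and denominator: v_13(199927/41) = 4. Step 2 — apply |x|_p = p^{-v_p(x)} = 13^{-4} = 1/28561.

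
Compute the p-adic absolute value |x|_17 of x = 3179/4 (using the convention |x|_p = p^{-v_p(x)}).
|3179/4|_17 = 1/289

Step 1 — compute v_17(x) by factoring powers of 17 out of the numerator and denominator: v_17(3179/4) = 2. Step 2 — apply |x|_p = p^{-v_p(x)} = 17^{-2} = 1/289.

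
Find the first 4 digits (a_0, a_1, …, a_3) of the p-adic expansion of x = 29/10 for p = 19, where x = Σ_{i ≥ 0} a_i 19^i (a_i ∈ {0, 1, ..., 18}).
(a_0, …, a_3) = (1, 2, 17, 1)

v_19(29/10) = 0 (numerator and denominator both coprime to 19), so x ∈ ℤ_19^×. Compute digits iteratively via a_i = x_i mod 19, x_{i+1} = (x_i − a_i)/19, with x_0 = x:
  x_0 = 29/10;  a_0 = 1;  x_1 = (x_0 − 1)/19 = 1/10
  x_1 = 1/10;  a_1 = 2;  x_2 = (x_1 − 2)/19 = -1/10
  x_2 = -1/10;  a_2 = 17;  x_3 = (x_2 − 17)/19 = -9/10
  x_3 = -9/10;  a_3 = 1;  x_4 = (x_3 − 1)/19 = -1/10
Digits: (1, 2, 17, 1).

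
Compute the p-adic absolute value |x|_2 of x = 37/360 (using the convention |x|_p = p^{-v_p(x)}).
|37/360|_2 = 8

Step 1 — compute v_2(x) by factoring powers of 2 out of the numerator and denominator: v_2(37/360) = -3. Step 2 — apply |x|_p = p^{-v_p(x)} = 2^{3} = 8.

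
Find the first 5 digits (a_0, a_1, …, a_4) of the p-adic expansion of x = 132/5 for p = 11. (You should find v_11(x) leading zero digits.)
(a_0, …, a_4) = (0, 9, 6, 6, 6)

v_11(132/5) = 1, so a_0 = ... = a_0 = 0. Factor out: x = 11^1 · u with u = 12/5 a unit in ℤ_11. Expand u iteratively via a_{v+i} = u_i mod 11, u_{i+1} = (u_i − a_{v+i})/11:
  u_0 = 12/5;  a_1 = 9;  u_1 = (u_0 − 9)/11 = -3/5
  u_1 = -3/5;  a_2 = 6;  u_2 = (u_1 − 6)/11 = -3/5
  u_2 = -3/5;  a_3 = 6;  u_3 = (u_2 − 6)/11 = -3/5
  u_3 = -3/5;  a_4 = 6;  u_4 = (u_3 − 6)/11 = -3/5
Digits: (0, 9, 6, 6, 6).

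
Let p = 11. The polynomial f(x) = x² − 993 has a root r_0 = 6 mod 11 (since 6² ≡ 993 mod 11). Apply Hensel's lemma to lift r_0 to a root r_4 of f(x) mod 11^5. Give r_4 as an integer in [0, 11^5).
r_4 = 158021 (mod 161051)

Hensel's recurrence: r_{i+1} = r_i − f(r_i)·(f′(r_i))^{-1} mod 11^{i+2}, with f′(x) = 2x. Iterate:
  r_0 = 6 (mod 11)
  r_1 = 116 (mod 121)
  r_2 = 963 (mod 1331)
  r_3 = 11611 (mod 14641)
  r_4 = 158021 (mod 161051)
Final: r_4 = 158021, and one checks f(r_4) ≡ 0 mod 11^5.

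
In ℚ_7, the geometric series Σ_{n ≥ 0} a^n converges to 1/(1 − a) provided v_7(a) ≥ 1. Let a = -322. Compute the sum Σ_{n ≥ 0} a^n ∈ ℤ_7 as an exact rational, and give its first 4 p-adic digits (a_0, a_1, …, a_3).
Σ a^n = 1/(1 − a) = 1/323;  first 4 digits = (1, 3, 2, 6)

v_7(a) = 1 ≥ 1, so the series converges in ℤ_7 to 1/(1 − a) = 1/(1 − (-322)) = 1/323. Expand this rational in ℤ_7: compute digits iteratively via d_i = x_i mod 7, x_{i+1} = (x_i − d_i)/7. The first 4 digits are (1, 3, 2, 6).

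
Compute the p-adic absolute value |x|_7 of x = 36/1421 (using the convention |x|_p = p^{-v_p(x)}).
|36/1421|_7 = 49

Step 1 — compute v_7(x) by factoring powers of 7 out of the numerator and denominator: v_7(36/1421) = -2. Step 2 — apply |x|_p = p^{-v_p(x)} = 7^{2} = 49.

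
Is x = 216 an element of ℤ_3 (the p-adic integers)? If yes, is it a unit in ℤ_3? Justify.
x ∈ ℤ_3 but not a unit; v_3(x) = 3 > 0

ℤ_3 = {x ∈ ℚ_3 : v_3(x) ≥ 0} and ℤ_3^× = {x ∈ ℤ_3 : v_3(x) = 0}. Here v_3(216) = v_3(num) − v_3(den) = 3; compare against these criteria.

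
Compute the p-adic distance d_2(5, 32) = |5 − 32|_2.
d_2(5, 32) = 1

Step 1 — x − y = 5 − 32 = -27. Step 2 — v_2(-27) = 0 (factor: -27 = −(2^0 · 27); the sign does not affect v_p). Step 3 — |x − y|_2 = 2^{0} = 1.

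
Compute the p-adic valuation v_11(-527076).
v_11(-527076) = 4

v_11(n) is the largest exponent k such that 11^k divides n. Factor out: -527076 = -11^4 · 36. (Sign doesn't affect v_p.) So v_11(-527076) = 4.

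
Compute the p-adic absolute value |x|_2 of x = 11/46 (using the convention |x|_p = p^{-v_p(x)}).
|11/46|_2 = 2

Step 1 — compute v_2(x) by factoring powers of 2 out of the numerator and denominator: v_2(11/46) = -1. Step 2 — apply |x|_p = p^{-v_p(x)} = 2^{1} = 2.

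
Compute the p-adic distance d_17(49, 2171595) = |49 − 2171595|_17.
d_17(49, 2171595) = 1/83521

Step 1 — x − y = 49 − 2171595 = -2171546. Step 2 — v_17(-2171546) = 4 (factor: -2171546 = −(17^4 · 26); the sign does not affect v_p). Step 3 — |x − y|_17 = 17^{-4} = 1/83521.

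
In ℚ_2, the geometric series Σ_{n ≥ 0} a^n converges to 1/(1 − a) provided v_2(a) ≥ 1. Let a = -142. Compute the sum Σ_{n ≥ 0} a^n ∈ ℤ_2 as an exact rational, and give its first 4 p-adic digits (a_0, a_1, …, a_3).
Σ a^n = 1/(1 − a) = 1/143;  first 4 digits = (1, 1, 1, 1)

v_2(a) = 1 ≥ 1, so the series converges in ℤ_2 to 1/(1 − a) = 1/(1 − (-142)) = 1/143. Expand this rational in ℤ_2: compute digits iteratively via d_i = x_i mod 2, x_{i+1} = (x_i − d_i)/2. The first 4 digits are (1, 1, 1, 1).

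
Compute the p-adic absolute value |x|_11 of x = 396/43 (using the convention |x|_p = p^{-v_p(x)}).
|396/43|_11 = 1/11

Step 1 — compute v_11(x) by factoring powers of 11 out of the numerator and denominator: v_11(396/43) = 1. Step 2 — apply |x|_p = p^{-v_p(x)} = 11^{-1} = 1/11.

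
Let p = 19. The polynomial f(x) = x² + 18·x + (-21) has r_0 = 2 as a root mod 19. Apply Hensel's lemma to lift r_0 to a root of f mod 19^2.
r_1 = 116 (mod 361)

Hensel: r_{i+1} = r_i − f(r_i)·(f′(r_i))^{-1} mod 19^{i+2}, f′(x) = 2x + 18. Iterate:
  r_0 = 2 (mod 19)
  r_1 = 116 (mod 361)
Final: r = 116 satisfies f(r) ≡ 0 mod 19^2.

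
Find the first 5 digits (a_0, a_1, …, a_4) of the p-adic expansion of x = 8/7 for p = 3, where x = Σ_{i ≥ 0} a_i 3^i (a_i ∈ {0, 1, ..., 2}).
(a_0, …, a_4) = (2, 1, 0, 2, 1)

v_3(8/7) = 0 (numerator and denominator both coprime to 3), so x ∈ ℤ_3^×. Compute digits iteratively via a_i = x_i mod 3, x_{i+1} = (x_i − a_i)/3, with x_0 = x:
  x_0 = 8/7;  a_0 = 2;  x_1 = (x_0 − 2)/3 = -2/7
  x_1 = -2/7;  a_1 = 1;  x_2 = (x_1 − 1)/3 = -3/7
  x_2 = -3/7;  a_2 = 0;  x_3 = (x_2 − 0)/3 = -1/7
  x_3 = -1/7;  a_3 = 2;  x_4 = (x_3 − 2)/3 = -5/7
  x_4 = -5/7;  a_4 = 1;  x_5 = (x_4 − 1)/3 = -4/7
Digits: (2, 1, 0, 2, 1).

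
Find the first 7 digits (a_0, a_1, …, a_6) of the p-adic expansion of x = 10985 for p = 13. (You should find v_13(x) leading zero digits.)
(a_0, …, a_6) = (0, 0, 0, 5, 0, 0, 0)

v_13(10985) = 3, so a_0 = ... = a_2 = 0. Factor out: x = 13^3 · u with u = 5 a unit in ℤ_13. Expand u iteratively via a_{v+i} = u_i mod 13, u_{i+1} = (u_i − a_{v+i})/13:
  u_0 = 5;  a_3 = 5;  u_1 = (u_0 − 5)/13 = 0
  u_1 = 0;  a_4 = 0;  u_2 = (u_1 − 0)/13 = 0
  u_2 = 0;  a_5 = 0;  u_3 = (u_2 − 0)/13 = 0
  u_3 = 0;  a_6 = 0;  u_4 = (u_3 − 0)/13 = 0
Digits: (0, 0, 0, 5, 0, 0, 0).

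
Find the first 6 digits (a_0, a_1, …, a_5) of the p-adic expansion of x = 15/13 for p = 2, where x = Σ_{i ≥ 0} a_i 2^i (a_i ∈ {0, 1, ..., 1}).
(a_0, …, a_5) = (1, 1, 0, 1, 0, 0)

v_2(15/13) = 0 (numerator and denominator both coprime to 2), so x ∈ ℤ_2^×. Compute digits iteratively via a_i = x_i mod 2, x_{i+1} = (x_i − a_i)/2, with x_0 = x:
  x_0 = 15/13;  a_0 = 1;  x_1 = (x_0 − 1)/2 = 1/13
  x_1 = 1/13;  a_1 = 1;  x_2 = (x_1 − 1)/2 = -6/13
  x_2 = -6/13;  a_2 = 0;  x_3 = (x_2 − 0)/2 = -3/13
  x_3 = -3/13;  a_3 = 1;  x_4 = (x_3 − 1)/2 = -8/13
  x_4 = -8/13;  a_4 = 0;  x_5 = (x_4 − 0)/2 = -4/13
  x_5 = -4/13;  a_5 = 0;  x_6 = (x_5 − 0)/2 = -2/13
Digits: (1, 1, 0, 1, 0, 0).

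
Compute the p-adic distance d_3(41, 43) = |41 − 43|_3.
d_3(41, 43) = 1

Step 1 — x − y = 41 − 43 = -2. Step 2 — v_3(-2) = 0 (factor: -2 = −(3^0 · 2); the sign does not affect v_p). Step 3 — |x − y|_3 = 3^{0} = 1.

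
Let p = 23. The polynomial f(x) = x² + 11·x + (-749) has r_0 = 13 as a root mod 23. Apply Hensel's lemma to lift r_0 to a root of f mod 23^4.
r_3 = 75200 (mod 279841)

Hensel: r_{i+1} = r_i − f(r_i)·(f′(r_i))^{-1} mod 23^{i+2}, f′(x) = 2x + 11. Iterate:
  r_0 = 13 (mod 23)
  r_1 = 82 (mod 529)
  r_2 = 2198 (mod 12167)
  r_3 = 75200 (mod 279841)
Final: r = 75200 satisfies f(r) ≡ 0 mod 23^4.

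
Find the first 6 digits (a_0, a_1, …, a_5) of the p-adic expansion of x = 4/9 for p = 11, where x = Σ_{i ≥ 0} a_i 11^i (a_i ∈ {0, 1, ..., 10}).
(a_0, …, a_5) = (9, 9, 4, 2, 1, 6)

v_11(4/9) = 0 (numerator and denominator both coprime to 11), so x ∈ ℤ_11^×. Compute digits iteratively via a_i = x_i mod 11, x_{i+1} = (x_i − a_i)/11, with x_0 = x:
  x_0 = 4/9;  a_0 = 9;  x_1 = (x_0 − 9)/11 = -7/9
  x_1 = -7/9;  a_1 = 9;  x_2 = (x_1 − 9)/11 = -8/9
  x_2 = -8/9;  a_2 = 4;  x_3 = (x_2 − 4)/11 = -4/9
  x_3 = -4/9;  a_3 = 2;  x_4 = (x_3 − 2)/11 = -2/9
  x_4 = -2/9;  a_4 = 1;  x_5 = (x_4 − 1)/11 = -1/9
  x_5 = -1/9;  a_5 = 6;  x_6 = (x_5 − 6)/11 = -5/9
Digits: (9, 9, 4, 2, 1, 6).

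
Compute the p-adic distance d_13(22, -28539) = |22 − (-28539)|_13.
d_13(22, -28539) = 1/28561

Step 1 — x − y = 22 − (-28539) = 28561. Step 2 — v_13(28561) = 4 (factor: 28561 = (13^4 · 1); the sign does not affect v_p). Step 3 — |x − y|_13 = 13^{-4} = 1/28561.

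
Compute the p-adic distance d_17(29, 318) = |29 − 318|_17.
d_17(29, 318) = 1/289

Step 1 — x − y = 29 − 318 = -289. Step 2 — v_17(-289) = 2 (factor: -289 = −(17^2 · 1); the sign does not affect v_p). Step 3 — |x − y|_17 = 17^{-2} = 1/289.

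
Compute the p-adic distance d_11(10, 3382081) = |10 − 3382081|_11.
d_11(10, 3382081) = 1/161051

Step 1 — x − y = 10 − 3382081 = -3382071. Step 2 — v_11(-3382071) = 5 (factor: -3382071 = −(11^5 · 21); the sign does not affect v_p). Step 3 — |x − y|_11 = 11^{-5} = 1/161051.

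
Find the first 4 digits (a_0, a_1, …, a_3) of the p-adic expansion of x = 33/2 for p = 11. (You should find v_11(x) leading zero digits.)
(a_0, …, a_3) = (0, 7, 5, 5)

v_11(33/2) = 1, so a_0 = ... = a_0 = 0. Factor out: x = 11^1 · u with u = 3/2 a unit in ℤ_11. Expand u iteratively via a_{v+i} = u_i mod 11, u_{i+1} = (u_i − a_{v+i})/11:
  u_0 = 3/2;  a_1 = 7;  u_1 = (u_0 − 7)/11 = -1/2
  u_1 = -1/2;  a_2 = 5;  u_2 = (u_1 − 5)/11 = -1/2
  u_2 = -1/2;  a_3 = 5;  u_3 = (u_2 − 5)/11 = -1/2
Digits: (0, 7, 5, 5).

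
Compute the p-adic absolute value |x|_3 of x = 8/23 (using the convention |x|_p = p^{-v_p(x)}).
|8/23|_3 = 1

Step 1 — compute v_3(x) by factoring powers of 3 out of the numerator and denominator: v_3(8/23) = 0. Step 2 — apply |x|_p = p^{-v_p(x)} = 3^{0} = 1.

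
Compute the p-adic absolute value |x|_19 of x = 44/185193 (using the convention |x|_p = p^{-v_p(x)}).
|44/185193|_19 = 6859

Step 1 — compute v_19(x) by factoring powers of 19 out of the numerator and denominator: v_19(44/185193) = -3. Step 2 — apply |x|_p = p^{-v_p(x)} = 19^{3} = 6859.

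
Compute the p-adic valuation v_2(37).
v_2(37) = 0

v_2(n) is the largest exponent k such that 2^k divides n. Factor out: 37 = 2^0 · 37. (Sign doesn't affect v_p.) So v_2(37) = 0.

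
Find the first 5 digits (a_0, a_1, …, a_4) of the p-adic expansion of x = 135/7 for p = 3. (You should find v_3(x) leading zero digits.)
(a_0, …, a_4) = (0, 0, 0, 2, 0)

v_3(135/7) = 3, so a_0 = ... = a_2 = 0. Factor out: x = 3^3 · u with u = 5/7 a unit in ℤ_3. Expand u iteratively via a_{v+i} = u_i mod 3, u_{i+1} = (u_i − a_{v+i})/3:
  u_0 = 5/7;  a_3 = 2;  u_1 = (u_0 − 2)/3 = -3/7
  u_1 = -3/7;  a_4 = 0;  u_2 = (u_1 − 0)/3 = -1/7
Digits: (0, 0, 0, 2, 0).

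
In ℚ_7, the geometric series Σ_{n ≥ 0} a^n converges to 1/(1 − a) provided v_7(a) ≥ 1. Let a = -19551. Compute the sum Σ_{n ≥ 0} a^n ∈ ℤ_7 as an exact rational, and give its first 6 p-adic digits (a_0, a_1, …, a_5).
Σ a^n = 1/(1 − a) = 1/19552;  first 6 digits = (1, 0, 0, 6, 5, 5)

v_7(a) = 3 ≥ 1, so the series converges in ℤ_7 to 1/(1 − a) = 1/(1 − (-19551)) = 1/19552. Expand this rational in ℤ_7: compute digits iteratively via d_i = x_i mod 7, x_{i+1} = (x_i − d_i)/7. The first 6 digits are (1, 0, 0, 6, 5, 5).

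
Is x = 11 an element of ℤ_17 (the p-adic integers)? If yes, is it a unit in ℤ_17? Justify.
x ∈ ℤ_17^× (unit); v_17(x) = 0

ℤ_17 = {x ∈ ℚ_17 : v_17(x) ≥ 0} and ℤ_17^× = {x ∈ ℤ_17 : v_17(x) = 0}. Here v_17(11) = v_17(num) − v_17(den) = 0; compare against these criteria.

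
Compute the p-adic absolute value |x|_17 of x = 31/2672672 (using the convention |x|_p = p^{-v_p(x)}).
|31/2672672|_17 = 83521

Step 1 — compute v_17(x) by factoring powers of 17 out of the numerator and denominator: v_17(31/2672672) = -4. Step 2 — apply |x|_p = p^{-v_p(x)} = 17^{4} = 83521.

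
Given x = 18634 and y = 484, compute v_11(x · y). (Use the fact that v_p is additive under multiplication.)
v_11(9018856) = 5

v_p(x) = 3 (factor: 18634 = 11^3 · 14); v_p(y) = 2 (factor: 484 = 11^2 · 4). Additivity: v_p(xy) = v_p(x) + v_p(y) = 3 + 2 = 5. (Direct check: xy = 9018856 = 11^5 · (56).)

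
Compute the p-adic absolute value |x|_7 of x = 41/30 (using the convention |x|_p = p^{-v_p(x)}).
|41/30|_7 = 1

Step 1 — compute v_7(x) by factoring powers of 7 out of the numerator and denominator: v_7(41/30) = 0. Step 2 — apply |x|_p = p^{-v_p(x)} = 7^{0} = 1.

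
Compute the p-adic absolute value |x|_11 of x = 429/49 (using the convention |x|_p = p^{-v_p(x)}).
|429/49|_11 = 1/11

Step 1 — compute v_11(x) by factoring powers of 11 out of the numerator and denominator: v_11(429/49) = 1. Step 2 — apply |x|_p = p^{-v_p(x)} = 11^{-1} = 1/11.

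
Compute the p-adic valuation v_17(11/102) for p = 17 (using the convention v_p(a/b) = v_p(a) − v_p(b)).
v_17(11/102) = -1

Factor powers of 17 from the numerator and denominator of the reduced fraction: 11 = 17^0 · 11 and 102 = 17^1 · 6. Apply v_p(a/b) = v_p(a) − v_p(b): v_17(11/102) = 0 − 1 = -1.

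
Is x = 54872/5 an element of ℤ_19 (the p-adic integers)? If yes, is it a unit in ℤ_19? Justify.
x ∈ ℤ_19 but not a unit; v_19(x) = 3 > 0

ℤ_19 = {x ∈ ℚ_19 : v_19(x) ≥ 0} and ℤ_19^× = {x ∈ ℤ_19 : v_19(x) = 0}. Here v_19(54872/5) = v_19(num) − v_19(den) = 3; compare against these criteria.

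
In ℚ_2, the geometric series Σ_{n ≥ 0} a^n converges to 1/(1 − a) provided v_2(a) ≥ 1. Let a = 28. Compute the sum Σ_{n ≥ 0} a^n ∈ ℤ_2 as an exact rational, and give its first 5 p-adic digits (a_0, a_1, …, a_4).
Σ a^n = 1/(1 − a) = -1/27;  first 5 digits = (1, 0, 1, 1, 0)

v_2(a) = 2 ≥ 1, so the series converges in ℤ_2 to 1/(1 − a) = 1/(1 − 28) = -1/27. Expand this rational in ℤ_2: compute digits iteratively via d_i = x_i mod 2, x_{i+1} = (x_i − d_i)/2. The first 5 digits are (1, 0, 1, 1, 0).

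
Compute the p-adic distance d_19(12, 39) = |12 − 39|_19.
d_19(12, 39) = 1

Step 1 — x − y = 12 − 39 = -27. Step 2 — v_19(-27) = 0 (factor: -27 = −(19^0 · 27); the sign does not affect v_p). Step 3 — |x − y|_19 = 19^{0} = 1.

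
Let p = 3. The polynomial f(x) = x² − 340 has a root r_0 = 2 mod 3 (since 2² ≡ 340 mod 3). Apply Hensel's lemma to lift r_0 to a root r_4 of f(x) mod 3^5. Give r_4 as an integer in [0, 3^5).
r_4 = 77 (mod 243)

Hensel's recurrence: r_{i+1} = r_i − f(r_i)·(f′(r_i))^{-1} mod 3^{i+2}, with f′(x) = 2x. Iterate:
  r_0 = 2 (mod 3)
  r_1 = 5 (mod 9)
  r_2 = 23 (mod 27)
  r_3 = 77 (mod 81)
  r_4 = 77 (mod 243)
Final: r_4 = 77, and one checks f(r_4) ≡ 0 mod 3^5.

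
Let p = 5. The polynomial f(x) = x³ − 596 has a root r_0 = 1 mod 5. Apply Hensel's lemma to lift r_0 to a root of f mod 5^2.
r_1 = 16 (mod 25)

Hensel: r_{i+1} = r_i − f(r_i)/f′(r_i) mod 5^{i+2}, where f′(x) = 3x². Iterate:
  r_0 = 1 (mod 5)
  r_1 = 16 (mod 25)
Final: r = 16 with f(r) ≡ 0 mod 5^2.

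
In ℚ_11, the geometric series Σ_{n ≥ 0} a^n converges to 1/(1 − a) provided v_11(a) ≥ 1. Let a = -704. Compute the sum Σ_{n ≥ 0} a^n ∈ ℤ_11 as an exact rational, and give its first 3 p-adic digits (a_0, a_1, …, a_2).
Σ a^n = 1/(1 − a) = 1/705;  first 3 digits = (1, 2, 9)

v_11(a) = 1 ≥ 1, so the series converges in ℤ_11 to 1/(1 − a) = 1/(1 − (-704)) = 1/705. Expand this rational in ℤ_11: compute digits iteratively via d_i = x_i mod 11, x_{i+1} = (x_i − d_i)/11. The first 3 digits are (1, 2, 9).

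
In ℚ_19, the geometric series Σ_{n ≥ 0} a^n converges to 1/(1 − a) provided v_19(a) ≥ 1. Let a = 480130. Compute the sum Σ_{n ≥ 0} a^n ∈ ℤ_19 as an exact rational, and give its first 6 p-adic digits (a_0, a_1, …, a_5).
Σ a^n = 1/(1 − a) = -1/480129;  first 6 digits = (1, 0, 0, 13, 3, 0)

v_19(a) = 3 ≥ 1, so the series converges in ℤ_19 to 1/(1 − a) = 1/(1 − 480130) = -1/480129. Expand this rational in ℤ_19: compute digits iteratively via d_i = x_i mod 19, x_{i+1} = (x_i − d_i)/19. The first 6 digits are (1, 0, 0, 13, 3, 0).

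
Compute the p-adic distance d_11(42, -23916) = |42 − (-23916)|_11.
d_11(42, -23916) = 1/1331

Step 1 — x − y = 42 − (-23916) = 23958. Step 2 — v_11(23958) = 3 (factor: 23958 = (11^3 · 18); the sign does not affect v_p). Step 3 — |x − y|_11 = 11^{-3} = 1/1331.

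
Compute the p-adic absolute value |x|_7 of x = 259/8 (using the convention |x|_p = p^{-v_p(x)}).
|259/8|_7 = 1/7

Step 1 — compute v_7(x) by factoring powers of 7 out of the numerator and denominator: v_7(259/8) = 1. Step 2 — apply |x|_p = p^{-v_p(x)} = 7^{-1} = 1/7.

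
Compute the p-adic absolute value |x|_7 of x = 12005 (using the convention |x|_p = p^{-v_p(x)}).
|12005|_7 = 1/2401

Step 1 — compute v_7(x) by factoring powers of 7 out of the numerator and denominator: v_7(12005) = 4. Step 2 — apply |x|_p = p^{-v_p(x)} = 7^{-4} = 1/2401.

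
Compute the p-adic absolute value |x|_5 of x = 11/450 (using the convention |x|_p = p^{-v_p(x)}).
|11/450|_5 = 25

Step 1 — compute v_5(x) by factoring powers of 5 out of the numerator and denominator: v_5(11/450) = -2. Step 2 — apply |x|_p = p^{-v_p(x)} = 5^{2} = 25.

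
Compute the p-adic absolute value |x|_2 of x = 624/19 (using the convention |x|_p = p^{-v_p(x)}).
|624/19|_2 = 1/16

Step 1 — compute v_2(x) by factoring powers of 2 out of the numerator and denominator: v_2(624/19) = 4. Step 2 — apply |x|_p = p^{-v_p(x)} = 2^{-4} = 1/16.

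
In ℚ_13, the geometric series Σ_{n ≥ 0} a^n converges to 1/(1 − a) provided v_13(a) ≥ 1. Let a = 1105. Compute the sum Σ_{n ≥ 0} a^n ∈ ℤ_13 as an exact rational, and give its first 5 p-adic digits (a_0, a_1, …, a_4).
Σ a^n = 1/(1 − a) = -1/1104;  first 5 digits = (1, 7, 3, 2, 11)

v_13(a) = 1 ≥ 1, so the series converges in ℤ_13 to 1/(1 − a) = 1/(1 − 1105) = -1/1104. Expand this rational in ℤ_13: compute digits iteratively via d_i = x_i mod 13, x_{i+1} = (x_i − d_i)/13. The first 5 digits are (1, 7, 3, 2, 11).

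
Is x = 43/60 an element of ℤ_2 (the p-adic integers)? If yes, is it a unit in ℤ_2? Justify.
x ∉ ℤ_2 (v_2(x) = -2 < 0)

ℤ_2 = {x ∈ ℚ_2 : v_2(x) ≥ 0} and ℤ_2^× = {x ∈ ℤ_2 : v_2(x) = 0}. Here v_2(43/60) = v_2(num) − v_2(den) = -2; compare against these criteria.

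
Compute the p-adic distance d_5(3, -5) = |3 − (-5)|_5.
d_5(3, -5) = 1

Step 1 — x − y = 3 − (-5) = 8. Step 2 — v_5(8) = 0 (factor: 8 = (5^0 · 8); the sign does not affect v_p). Step 3 — |x − y|_5 = 5^{0} = 1.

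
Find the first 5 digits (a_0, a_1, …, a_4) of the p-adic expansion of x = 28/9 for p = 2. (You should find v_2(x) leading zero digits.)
(a_0, …, a_4) = (0, 0, 1, 1, 1)

v_2(28/9) = 2, so a_0 = ... = a_1 = 0. Factor out: x = 2^2 · u with u = 7/9 a unit in ℤ_2. Expand u iteratively via a_{v+i} = u_i mod 2, u_{i+1} = (u_i − a_{v+i})/2:
  u_0 = 7/9;  a_2 = 1;  u_1 = (u_0 − 1)/2 = -1/9
  u_1 = -1/9;  a_3 = 1;  u_2 = (u_1 − 1)/2 = -5/9
  u_2 = -5/9;  a_4 = 1;  u_3 = (u_2 − 1)/2 = -7/9
Digits: (0, 0, 1, 1, 1).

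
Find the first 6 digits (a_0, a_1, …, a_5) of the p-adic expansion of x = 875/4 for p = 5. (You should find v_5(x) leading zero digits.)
(a_0, …, a_5) = (0, 0, 0, 3, 1, 1)

v_5(875/4) = 3, so a_0 = ... = a_2 = 0. Factor out: x = 5^3 · u with u = 7/4 a unit in ℤ_5. Expand u iteratively via a_{v+i} = u_i mod 5, u_{i+1} = (u_i − a_{v+i})/5:
  u_0 = 7/4;  a_3 = 3;  u_1 = (u_0 − 3)/5 = -1/4
  u_1 = -1/4;  a_4 = 1;  u_2 = (u_1 − 1)/5 = -1/4
  u_2 = -1/4;  a_5 = 1;  u_3 = (u_2 − 1)/5 = -1/4
Digits: (0, 0, 0, 3, 1, 1).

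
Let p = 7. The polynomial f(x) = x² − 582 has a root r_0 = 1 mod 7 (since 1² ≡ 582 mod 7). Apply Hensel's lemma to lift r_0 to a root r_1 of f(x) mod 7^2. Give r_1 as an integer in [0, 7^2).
r_1 = 22 (mod 49)

Hensel's recurrence: r_{i+1} = r_i − f(r_i)·(f′(r_i))^{-1} mod 7^{i+2}, with f′(x) = 2x. Iterate:
  r_0 = 1 (mod 7)
  r_1 = 22 (mod 49)
Final: r_1 = 22, and one checks f(r_1) ≡ 0 mod 7^2.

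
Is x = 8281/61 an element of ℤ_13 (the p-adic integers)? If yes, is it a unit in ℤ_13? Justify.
x ∈ ℤ_13 but not a unit; v_13(x) = 2 > 0

ℤ_13 = {x ∈ ℚ_13 : v_13(x) ≥ 0} and ℤ_13^× = {x ∈ ℤ_13 : v_13(x) = 0}. Here v_13(8281/61) = v_13(num) − v_13(den) = 2; compare against these criteria.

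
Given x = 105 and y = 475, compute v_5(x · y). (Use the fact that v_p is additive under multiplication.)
v_5(49875) = 3

v_p(x) = 1 (factor: 105 = 5^1 · 21); v_p(y) = 2 (factor: 475 = 5^2 · 19). Additivity: v_p(xy) = v_p(x) + v_p(y) = 1 + 2 = 3. (Direct check: xy = 49875 = 5^3 · (399).)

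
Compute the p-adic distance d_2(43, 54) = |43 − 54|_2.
d_2(43, 54) = 1

Step 1 — x − y = 43 − 54 = -11. Step 2 — v_2(-11) = 0 (factor: -11 = −(2^0 · 11); the sign does not affect v_p). Step 3 — |x − y|_2 = 2^{0} = 1.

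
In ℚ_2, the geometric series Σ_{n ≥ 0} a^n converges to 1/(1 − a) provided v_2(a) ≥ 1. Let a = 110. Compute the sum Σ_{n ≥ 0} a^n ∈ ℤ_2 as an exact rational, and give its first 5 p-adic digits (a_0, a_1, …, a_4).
Σ a^n = 1/(1 − a) = -1/109;  first 5 digits = (1, 1, 0, 1, 1)

v_2(a) = 1 ≥ 1, so the series converges in ℤ_2 to 1/(1 − a) = 1/(1 − 110) = -1/109. Expand this rational in ℤ_2: compute digits iteratively via d_i = x_i mod 2, x_{i+1} = (x_i − d_i)/2. The first 5 digits are (1, 1, 0, 1, 1).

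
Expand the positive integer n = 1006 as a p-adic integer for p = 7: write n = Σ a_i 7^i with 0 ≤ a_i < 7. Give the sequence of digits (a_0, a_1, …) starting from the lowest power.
(a_0, a_1, …) = (5, 3, 6, 2)

Repeated division by 7 gives the digits low-to-high: 1006 = 5 + 3·7^1 + 6·7^2 + 2·7^3. Digit sequence: (5, 3, 6, 2).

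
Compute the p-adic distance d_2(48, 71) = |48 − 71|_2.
d_2(48, 71) = 1

Step 1 — x − y = 48 − 71 = -23. Step 2 — v_2(-23) = 0 (factor: -23 = −(2^0 · 23); the sign does not affect v_p). Step 3 — |x − y|_2 = 2^{0} = 1.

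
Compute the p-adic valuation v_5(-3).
v_5(-3) = 0

v_5(n) is the largest exponent k such that 5^k divides n. Factor out: -3 = -5^0 · 3. (Sign doesn't affect v_p.) So v_5(-3) = 0.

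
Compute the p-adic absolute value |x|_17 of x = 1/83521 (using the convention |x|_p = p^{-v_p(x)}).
|1/83521|_17 = 83521

Step 1 — compute v_17(x) by factoring powers of 17 out of the numerator and denominator: v_17(1/83521) = -4. Step 2 — apply |x|_p = p^{-v_p(x)} = 17^{4} = 83521.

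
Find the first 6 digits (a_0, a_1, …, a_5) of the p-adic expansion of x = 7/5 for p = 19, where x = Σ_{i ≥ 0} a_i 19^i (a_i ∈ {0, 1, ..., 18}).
(a_0, …, a_5) = (9, 11, 7, 11, 7, 11)

v_19(7/5) = 0 (numerator and denominator both coprime to 19), so x ∈ ℤ_19^×. Compute digits iteratively via a_i = x_i mod 19, x_{i+1} = (x_i − a_i)/19, with x_0 = x:
  x_0 = 7/5;  a_0 = 9;  x_1 = (x_0 − 9)/19 = -2/5
  x_1 = -2/5;  a_1 = 11;  x_2 = (x_1 − 11)/19 = -3/5
  x_2 = -3/5;  a_2 = 7;  x_3 = (x_2 − 7)/19 = -2/5
  x_3 = -2/5;  a_3 = 11;  x_4 = (x_3 − 11)/19 = -3/5
  x_4 = -3/5;  a_4 = 7;  x_5 = (x_4 − 7)/19 = -2/5
  x_5 = -2/5;  a_5 = 11;  x_6 = (x_5 − 11)/19 = -3/5
Digits: (9, 11, 7, 11, 7, 11).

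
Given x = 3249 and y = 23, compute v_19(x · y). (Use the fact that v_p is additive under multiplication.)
v_19(74727) = 2

v_p(x) = 2 (factor: 3249 = 19^2 · 9); v_p(y) = 0 (factor: 23 = 19^0 · 23). Additivity: v_p(xy) = v_p(x) + v_p(y) = 2 + 0 = 2. (Direct check: xy = 74727 = 19^2 · (207).)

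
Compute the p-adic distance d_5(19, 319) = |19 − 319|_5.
d_5(19, 319) = 1/25

Step 1 — x − y = 19 − 319 = -300. Step 2 — v_5(-300) = 2 (factor: -300 = −(5^2 · 12); the sign does not affect v_p). Step 3 — |x − y|_5 = 5^{-2} = 1/25.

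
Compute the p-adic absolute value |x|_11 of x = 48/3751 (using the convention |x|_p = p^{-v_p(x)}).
|48/3751|_11 = 121

Step 1 — compute v_11(x) by factoring powers of 11 out of the numerator and denominator: v_11(48/3751) = -2. Step 2 — apply |x|_p = p^{-v_p(x)} = 11^{2} = 121.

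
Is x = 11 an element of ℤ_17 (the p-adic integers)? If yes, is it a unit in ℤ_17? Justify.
x ∈ ℤ_17^× (unit); v_17(x) = 0

ℤ_17 = {x ∈ ℚ_17 : v_17(x) ≥ 0} and ℤ_17^× = {x ∈ ℤ_17 : v_17(x) = 0}. Here v_17(11) = v_17(num) − v_17(den) = 0; compare against these criteria.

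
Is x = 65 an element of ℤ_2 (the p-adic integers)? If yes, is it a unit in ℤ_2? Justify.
x ∈ ℤ_2^× (unit); v_2(x) = 0

ℤ_2 = {x ∈ ℚ_2 : v_2(x) ≥ 0} and ℤ_2^× = {x ∈ ℤ_2 : v_2(x) = 0}. Here v_2(65) = v_2(num) − v_2(den) = 0; compare against these criteria.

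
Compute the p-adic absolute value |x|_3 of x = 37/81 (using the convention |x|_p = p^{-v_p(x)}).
|37/81|_3 = 81

Step 1 — compute v_3(x) by factoring powers of 3 out of the numerator and denominator: v_3(37/81) = -4. Step 2 — apply |x|_p = p^{-v_p(x)} = 3^{4} = 81.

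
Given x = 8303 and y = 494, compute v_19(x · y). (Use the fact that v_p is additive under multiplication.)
v_19(4101682) = 3

v_p(x) = 2 (factor: 8303 = 19^2 · 23); v_p(y) = 1 (factor: 494 = 19^1 · 26). Additivity: v_p(xy) = v_p(x) + v_p(y) = 2 + 1 = 3. (Direct check: xy = 4101682 = 19^3 · (598).)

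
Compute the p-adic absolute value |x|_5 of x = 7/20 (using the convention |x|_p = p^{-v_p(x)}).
|7/20|_5 = 5

Step 1 — compute v_5(x) by factoring powers of 5 out of the numerator and denominator: v_5(7/20) = -1. Step 2 — apply |x|_p = p^{-v_p(x)} = 5^{1} = 5.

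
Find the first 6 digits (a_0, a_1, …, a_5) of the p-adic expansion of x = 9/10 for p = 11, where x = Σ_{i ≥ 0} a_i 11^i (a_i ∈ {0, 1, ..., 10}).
(a_0, …, a_5) = (2, 1, 1, 1, 1, 1)

v_11(9/10) = 0 (numerator and denominator both coprime to 11), so x ∈ ℤ_11^×. Compute digits iteratively via a_i = x_i mod 11, x_{i+1} = (x_i − a_i)/11, with x_0 = x:
  x_0 = 9/10;  a_0 = 2;  x_1 = (x_0 − 2)/11 = -1/10
  x_1 = -1/10;  a_1 = 1;  x_2 = (x_1 − 1)/11 = -1/10
  x_2 = -1/10;  a_2 = 1;  x_3 = (x_2 − 1)/11 = -1/10
  x_3 = -1/10;  a_3 = 1;  x_4 = (x_3 − 1)/11 = -1/10
  x_4 = -1/10;  a_4 = 1;  x_5 = (x_4 − 1)/11 = -1/10
  x_5 = -1/10;  a_5 = 1;  x_6 = (x_5 − 1)/11 = -1/10
Digits: (2, 1, 1, 1, 1, 1).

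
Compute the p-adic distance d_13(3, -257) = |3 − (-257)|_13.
d_13(3, -257) = 1/13

Step 1 — x − y = 3 − (-257) = 260. Step 2 — v_13(260) = 1 (factor: 260 = (13^1 · 20); the sign does not affect v_p). Step 3 — |x − y|_13 = 13^{-1} = 1/13.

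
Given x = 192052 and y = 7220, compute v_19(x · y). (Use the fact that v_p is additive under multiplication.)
v_19(1386615440) = 5

v_p(x) = 3 (factor: 192052 = 19^3 · 28); v_p(y) = 2 (factor: 7220 = 19^2 · 20). Additivity: v_p(xy) = v_p(x) + v_p(y) = 3 + 2 = 5. (Direct check: xy = 1386615440 = 19^5 · (560).)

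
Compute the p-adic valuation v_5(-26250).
v_5(-26250) = 4

v_5(n) is the largest exponent k such that 5^k divides n. Factor out: -26250 = -5^4 · 42. (Sign doesn't affect v_p.) So v_5(-26250) = 4.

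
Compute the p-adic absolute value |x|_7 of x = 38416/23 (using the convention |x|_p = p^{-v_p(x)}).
|38416/23|_7 = 1/2401

Step 1 — compute v_7(x) by factoring powers of 7 out of the numerator and denominator: v_7(38416/23) = 4. Step 2 — apply |x|_p = p^{-v_p(x)} = 7^{-4} = 1/2401.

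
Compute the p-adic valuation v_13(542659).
v_13(542659) = 4

v_13(n) is the largest exponent k such that 13^k divides n. Factor out: 542659 = 13^4 · 19. (Sign doesn't affect v_p.) So v_13(542659) = 4.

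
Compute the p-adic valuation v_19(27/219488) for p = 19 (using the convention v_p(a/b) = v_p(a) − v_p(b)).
v_19(27/219488) = -3

Factor powers of 19 from the numerator and denominator of the reduced fraction: 27 = 19^0 · 27 and 219488 = 19^3 · 32. Apply v_p(a/b) = v_p(a) − v_p(b): v_19(27/219488) = 0 − 3 = -3.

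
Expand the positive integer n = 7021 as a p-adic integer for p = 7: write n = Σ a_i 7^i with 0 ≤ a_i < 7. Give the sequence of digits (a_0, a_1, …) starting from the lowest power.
(a_0, a_1, …) = (0, 2, 3, 6, 2)

Repeated division by 7 gives the digits low-to-high: 7021 = 2·7^1 + 3·7^2 + 6·7^3 + 2·7^4. Digit sequence: (0, 2, 3, 6, 2).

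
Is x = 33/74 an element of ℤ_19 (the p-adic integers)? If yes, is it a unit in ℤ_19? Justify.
x ∈ ℤ_19^× (unit); v_19(x) = 0

ℤ_19 = {x ∈ ℚ_19 : v_19(x) ≥ 0} and ℤ_19^× = {x ∈ ℤ_19 : v_19(x) = 0}. Here v_19(33/74) = v_19(num) − v_19(den) = 0; compare against these criteria.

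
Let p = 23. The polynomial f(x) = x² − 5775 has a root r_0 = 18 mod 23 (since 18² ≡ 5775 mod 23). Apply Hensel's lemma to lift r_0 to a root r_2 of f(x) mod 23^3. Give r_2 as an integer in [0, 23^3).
r_2 = 2065 (mod 12167)

Hensel's recurrence: r_{i+1} = r_i − f(r_i)·(f′(r_i))^{-1} mod 23^{i+2}, with f′(x) = 2x. Iterate:
  r_0 = 18 (mod 23)
  r_1 = 478 (mod 529)
  r_2 = 2065 (mod 12167)
Final: r_2 = 2065, and one checks f(r_2) ≡ 0 mod 23^3.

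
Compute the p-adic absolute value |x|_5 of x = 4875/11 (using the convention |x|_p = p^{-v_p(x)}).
|4875/11|_5 = 1/125

Step 1 — compute v_5(x) by factoring powers of 5 out of the numerator and denominator: v_5(4875/11) = 3. Step 2 — apply |x|_p = p^{-v_p(x)} = 5^{-3} = 1/125.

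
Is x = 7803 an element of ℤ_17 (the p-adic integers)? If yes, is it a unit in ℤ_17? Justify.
x ∈ ℤ_17 but not a unit; v_17(x) = 2 > 0

ℤ_17 = {x ∈ ℚ_17 : v_17(x) ≥ 0} and ℤ_17^× = {x ∈ ℤ_17 : v_17(x) = 0}. Here v_17(7803) = v_17(num) − v_17(den) = 2; compare against these criteria.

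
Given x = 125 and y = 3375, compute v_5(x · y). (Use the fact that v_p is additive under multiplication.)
v_5(421875) = 6

v_p(x) = 3 (factor: 125 = 5^3 · 1); v_p(y) = 3 (factor: 3375 = 5^3 · 27). Additivity: v_p(xy) = v_p(x) + v_p(y) = 3 + 3 = 6. (Direct check: xy = 421875 = 5^6 · (27).)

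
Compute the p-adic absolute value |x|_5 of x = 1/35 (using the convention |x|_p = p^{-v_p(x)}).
|1/35|_5 = 5

Step 1 — compute v_5(x) by factoring powers of 5 out of the numerator and denominator: v_5(1/35) = -1. Step 2 — apply |x|_p = p^{-v_p(x)} = 5^{1} = 5.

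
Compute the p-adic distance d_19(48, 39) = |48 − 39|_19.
d_19(48, 39) = 1

Step 1 — x − y = 48 − 39 = 9. Step 2 — v_19(9) = 0 (factor: 9 = (19^0 · 9); the sign does not affect v_p). Step 3 — |x − y|_19 = 19^{0} = 1.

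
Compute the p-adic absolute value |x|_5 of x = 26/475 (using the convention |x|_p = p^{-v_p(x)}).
|26/475|_5 = 25

Step 1 — compute v_5(x) by factoring powers of 5 out of the numerator and denominator: v_5(26/475) = -2. Step 2 — apply |x|_p = p^{-v_p(x)} = 5^{2} = 25.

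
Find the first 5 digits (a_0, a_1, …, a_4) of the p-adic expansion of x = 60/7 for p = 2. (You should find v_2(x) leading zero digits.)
(a_0, …, a_4) = (0, 0, 1, 0, 0)

v_2(60/7) = 2, so a_0 = ... = a_1 = 0. Factor out: x = 2^2 · u with u = 15/7 a unit in ℤ_2. Expand u iteratively via a_{v+i} = u_i mod 2, u_{i+1} = (u_i − a_{v+i})/2:
  u_0 = 15/7;  a_2 = 1;  u_1 = (u_0 − 1)/2 = 4/7
  u_1 = 4/7;  a_3 = 0;  u_2 = (u_1 − 0)/2 = 2/7
  u_2 = 2/7;  a_4 = 0;  u_3 = (u_2 − 0)/2 = 1/7
Digits: (0, 0, 1, 0, 0).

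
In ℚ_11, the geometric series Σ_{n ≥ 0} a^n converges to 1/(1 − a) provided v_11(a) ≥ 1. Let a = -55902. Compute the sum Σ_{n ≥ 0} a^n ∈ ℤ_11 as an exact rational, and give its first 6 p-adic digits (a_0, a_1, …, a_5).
Σ a^n = 1/(1 − a) = 1/55903;  first 6 digits = (1, 0, 0, 2, 7, 10)

v_11(a) = 3 ≥ 1, so the series converges in ℤ_11 to 1/(1 − a) = 1/(1 − (-55902)) = 1/55903. Expand this rational in ℤ_11: compute digits iteratively via d_i = x_i mod 11, x_{i+1} = (x_i − d_i)/11. The first 6 digits are (1, 0, 0, 2, 7, 10).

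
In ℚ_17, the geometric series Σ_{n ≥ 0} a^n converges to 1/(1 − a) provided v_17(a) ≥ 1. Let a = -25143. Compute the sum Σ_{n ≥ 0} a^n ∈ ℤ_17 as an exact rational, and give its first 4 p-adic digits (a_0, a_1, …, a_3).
Σ a^n = 1/(1 − a) = 1/25144;  first 4 digits = (1, 0, 15, 11)

v_17(a) = 2 ≥ 1, so the series converges in ℤ_17 to 1/(1 − a) = 1/(1 − (-25143)) = 1/25144. Expand this rational in ℤ_17: compute digits iteratively via d_i = x_i mod 17, x_{i+1} = (x_i − d_i)/17. The first 4 digits are (1, 0, 15, 11).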